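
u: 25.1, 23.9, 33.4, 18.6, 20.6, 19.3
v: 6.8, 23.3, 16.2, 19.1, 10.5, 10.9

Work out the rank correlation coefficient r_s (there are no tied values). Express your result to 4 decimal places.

-0.2000

Rank u: 5, 4, 6, 1, 3, 2
Rank v: 1, 6, 4, 5, 2, 3
d = rank(u) − rank(v): 4, -2, 2, -4, 1, -1; Σd² = 42
ρ = 1 − 6Σd² / [n(n²−1)] = 1 − 6×42 / (6×35) = 1 − 252/210 ≈ -0.2000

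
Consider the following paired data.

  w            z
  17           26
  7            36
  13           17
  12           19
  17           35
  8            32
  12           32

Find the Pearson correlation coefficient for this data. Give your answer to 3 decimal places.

-0.236

n = 7, Σw = 86, Σz = 197, Σw² = 1148, Σz² = 5895, Σwz = 2378
nΣwz − ΣwΣz = 16646 − 16942 = -296
nΣw² − (Σw)² = 8036 − 7396 = 640; nΣz² − (Σz)² = 41265 − 38809 = 2456
r = -296 / √(640 × 2456) = -296 / 1253.7304 ≈ -0.236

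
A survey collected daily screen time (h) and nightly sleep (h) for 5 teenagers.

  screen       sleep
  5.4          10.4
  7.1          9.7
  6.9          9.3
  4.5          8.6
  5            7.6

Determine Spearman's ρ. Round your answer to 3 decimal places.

Rank screen: 3, 5, 4, 1, 2
Rank sleep: 5, 4, 3, 2, 1
d = rank(screen) − rank(sleep): -2, 1, 1, -1, 1; Σd² = 8
ρ = 1 − 6Σd² / [n(n²−1)] = 1 − 6×8 / (5×24) = 1 − 48/120 ≈ 0.600

0.600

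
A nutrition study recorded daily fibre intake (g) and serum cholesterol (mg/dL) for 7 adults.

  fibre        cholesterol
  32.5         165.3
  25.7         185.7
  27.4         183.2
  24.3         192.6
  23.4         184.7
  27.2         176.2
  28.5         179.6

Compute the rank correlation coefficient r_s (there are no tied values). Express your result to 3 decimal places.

-0.786

Rank fibre: 7, 3, 5, 2, 1, 4, 6
Rank cholesterol: 1, 6, 4, 7, 5, 2, 3
d = rank(fibre) − rank(cholesterol): 6, -3, 1, -5, -4, 2, 3; Σd² = 100
ρ = 1 − 6Σd² / [n(n²−1)] = 1 − 6×100 / (7×48) = 1 − 600/336 ≈ -0.786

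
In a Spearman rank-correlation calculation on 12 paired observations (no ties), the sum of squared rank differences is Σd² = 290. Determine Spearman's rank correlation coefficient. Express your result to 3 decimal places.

-0.014

ρ = 1 − 6Σd² / [n(n²−1)] = 1 − 6×290 / (12×143)
  = 1 − 1740/1716 = 1 − 1.0140 ≈ -0.014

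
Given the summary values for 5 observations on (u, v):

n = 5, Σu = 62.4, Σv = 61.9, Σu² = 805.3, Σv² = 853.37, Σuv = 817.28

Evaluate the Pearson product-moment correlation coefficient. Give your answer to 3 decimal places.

0.931

r = (nΣuv − ΣuΣv) / √[(nΣu² − (Σu)²)(nΣv² − (Σv)²)]
Numerator: 5×817.28 − 62.4×61.9 = 223.84
Denominator: √[(4026.5 − 3893.76)(4266.85 − 3831.61)] = √[132.74 × 435.24] = 240.3617
r = 223.84 / 240.3617 ≈ 0.931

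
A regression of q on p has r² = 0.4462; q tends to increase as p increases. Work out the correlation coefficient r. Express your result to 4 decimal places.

|r| = √0.4462 = 0.6680
The association is positive, so r = 0.6680.

0.6680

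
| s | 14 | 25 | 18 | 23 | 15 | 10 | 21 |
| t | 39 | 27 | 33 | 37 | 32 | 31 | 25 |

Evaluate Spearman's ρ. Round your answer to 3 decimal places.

-0.286

Rank s: 2, 7, 4, 6, 3, 1, 5
Rank t: 7, 2, 5, 6, 4, 3, 1
d = rank(s) − rank(t): -5, 5, -1, 0, -1, -2, 4; Σd² = 72
ρ = 1 − 6Σd² / [n(n²−1)] = 1 − 6×72 / (7×48) = 1 − 432/336 ≈ -0.286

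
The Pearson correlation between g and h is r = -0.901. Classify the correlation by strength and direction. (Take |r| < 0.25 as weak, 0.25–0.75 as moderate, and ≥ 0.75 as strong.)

strong negative

r = -0.901 < 0 so the relationship is negative.
|r| = 0.901, which falls in the strong range.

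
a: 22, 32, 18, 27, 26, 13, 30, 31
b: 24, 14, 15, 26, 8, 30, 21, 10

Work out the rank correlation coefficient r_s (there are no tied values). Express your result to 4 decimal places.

-0.5000

Rank a: 3, 8, 2, 5, 4, 1, 6, 7
Rank b: 6, 3, 4, 7, 1, 8, 5, 2
d = rank(a) − rank(b): -3, 5, -2, -2, 3, -7, 1, 5; Σd² = 126
ρ = 1 − 6Σd² / [n(n²−1)] = 1 − 6×126 / (8×63) = 1 − 756/504 ≈ -0.5000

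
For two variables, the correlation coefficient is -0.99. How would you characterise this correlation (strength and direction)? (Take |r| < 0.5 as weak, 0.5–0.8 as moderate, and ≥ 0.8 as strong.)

r = -0.99 < 0 so the relationship is negative.
|r| = 0.99, which falls in the strong range.

strong negative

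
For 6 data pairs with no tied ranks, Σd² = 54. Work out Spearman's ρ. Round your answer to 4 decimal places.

-0.5429

ρ = 1 − 6Σd² / [n(n²−1)] = 1 − 6×54 / (6×35)
  = 1 − 324/210 = 1 − 1.54286 ≈ -0.5429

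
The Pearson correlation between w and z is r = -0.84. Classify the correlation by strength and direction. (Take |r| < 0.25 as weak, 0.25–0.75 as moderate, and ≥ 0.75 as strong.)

r = -0.84 < 0 so the relationship is negative.
|r| = 0.84, which falls in the strong range.

strong negative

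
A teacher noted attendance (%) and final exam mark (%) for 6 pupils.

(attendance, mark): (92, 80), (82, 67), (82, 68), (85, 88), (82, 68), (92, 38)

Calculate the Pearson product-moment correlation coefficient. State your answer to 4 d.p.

n = 6, Σx = 515, Σy = 409, Σx² = 44325, Σy² = 29325, Σxy = 34982
nΣxy − ΣxΣy = 209892 − 210635 = -743
nΣx² − (Σx)² = 265950 − 265225 = 725; nΣy² − (Σy)² = 175950 − 167281 = 8669
r = -743 / √(725 × 8669) = -743 / 2506.9952 ≈ -0.2964

-0.2964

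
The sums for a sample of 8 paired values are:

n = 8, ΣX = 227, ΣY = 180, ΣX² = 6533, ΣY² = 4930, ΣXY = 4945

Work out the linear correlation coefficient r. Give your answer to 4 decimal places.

r = (nΣXY − ΣXΣY) / √[(nΣX² − (ΣX)²)(nΣY² − (ΣY)²)]
Numerator: 8×4945 − 227×180 = -1300
Denominator: √[(52264 − 51529)(39440 − 32400)] = √[735 × 7040] = 2274.7308
r = -1300 / 2274.7308 ≈ -0.5715

-0.5715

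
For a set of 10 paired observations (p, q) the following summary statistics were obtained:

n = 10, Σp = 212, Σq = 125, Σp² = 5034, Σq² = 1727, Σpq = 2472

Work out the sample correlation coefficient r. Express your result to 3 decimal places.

r = (nΣpq − ΣpΣq) / √[(nΣp² − (Σp)²)(nΣq² − (Σq)²)]
Numerator: 10×2472 − 212×125 = -1780
Denominator: √[(50340 − 44944)(17270 − 15625)] = √[5396 × 1645] = 2979.3321
r = -1780 / 2979.3321 ≈ -0.597

-0.597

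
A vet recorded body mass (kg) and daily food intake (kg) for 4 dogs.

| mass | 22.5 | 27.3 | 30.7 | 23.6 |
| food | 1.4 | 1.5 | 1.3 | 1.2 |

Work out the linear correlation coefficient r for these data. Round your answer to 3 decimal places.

n = 4, Σx = 104.1, Σy = 5.4, Σx² = 2750.99, Σy² = 7.34, Σxy = 140.68
nΣxy − ΣxΣy = 562.72 − 562.14 = 0.58
nΣx² − (Σx)² = 11003.96 − 10836.81 = 167.15; nΣy² − (Σy)² = 29.36 − 29.16 = 0.2
r = 0.58 / √(167.15 × 0.2) = 0.58 / 5.7819 ≈ 0.100

0.100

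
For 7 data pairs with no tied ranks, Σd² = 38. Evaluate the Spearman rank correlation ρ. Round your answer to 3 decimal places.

0.321

ρ = 1 − 6Σd² / [n(n²−1)] = 1 − 6×38 / (7×48)
  = 1 − 228/336 = 1 − 0.6786 ≈ 0.321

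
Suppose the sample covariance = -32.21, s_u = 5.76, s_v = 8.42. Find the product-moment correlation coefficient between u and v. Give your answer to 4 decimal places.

r = Cov(u,v) / (s_u · s_v) = -32.21 / (5.76 × 8.42)
  = -32.21 / 48.4992 ≈ -0.6641

-0.6641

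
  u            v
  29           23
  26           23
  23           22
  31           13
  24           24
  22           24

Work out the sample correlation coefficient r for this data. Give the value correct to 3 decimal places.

n = 6, Σu = 155, Σv = 129, Σu² = 4067, Σv² = 2863, Σuv = 3278
nΣuv − ΣuΣv = 19668 − 19995 = -327
nΣu² − (Σu)² = 24402 − 24025 = 377; nΣv² − (Σv)² = 17178 − 16641 = 537
r = -327 / √(377 × 537) = -327 / 449.9433 ≈ -0.727

-0.727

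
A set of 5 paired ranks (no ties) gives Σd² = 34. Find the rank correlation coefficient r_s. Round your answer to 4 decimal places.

-0.7000

ρ = 1 − 6Σd² / [n(n²−1)] = 1 − 6×34 / (5×24)
  = 1 − 204/120 = 1 − 1.70000 ≈ -0.7000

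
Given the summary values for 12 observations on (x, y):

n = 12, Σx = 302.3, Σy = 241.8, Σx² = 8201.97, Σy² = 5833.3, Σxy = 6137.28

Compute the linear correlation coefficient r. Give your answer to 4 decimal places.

r = (nΣxy − ΣxΣy) / √[(nΣx² − (Σx)²)(nΣy² − (Σy)²)]
Numerator: 12×6137.28 − 302.3×241.8 = 551.22
Denominator: √[(98423.64 − 91385.29)(69999.6 − 58467.24)] = √[7038.35 × 11532.36] = 9009.3721
r = 551.22 / 9009.3721 ≈ 0.0612

0.0612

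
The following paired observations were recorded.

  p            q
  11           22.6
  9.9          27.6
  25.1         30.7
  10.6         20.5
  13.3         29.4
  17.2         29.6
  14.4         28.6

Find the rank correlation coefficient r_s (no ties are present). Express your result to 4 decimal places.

Rank p: 3, 1, 7, 2, 4, 6, 5
Rank q: 2, 3, 7, 1, 5, 6, 4
d = rank(p) − rank(q): 1, -2, 0, 1, -1, 0, 1; Σd² = 8
ρ = 1 − 6Σd² / [n(n²−1)] = 1 − 6×8 / (7×48) = 1 − 48/336 ≈ 0.8571

0.8571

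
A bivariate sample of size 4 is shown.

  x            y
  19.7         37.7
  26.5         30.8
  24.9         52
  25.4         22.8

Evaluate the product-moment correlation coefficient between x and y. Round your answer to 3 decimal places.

-0.216

n = 4, Σx = 96.5, Σy = 143.3, Σx² = 2355.51, Σy² = 5593.77, Σxy = 3432.81
nΣxy − ΣxΣy = 13731.24 − 13828.45 = -97.21
nΣx² − (Σx)² = 9422.04 − 9312.25 = 109.79; nΣy² − (Σy)² = 22375.08 − 20534.89 = 1840.19
r = -97.21 / √(109.79 × 1840.19) = -97.21 / 449.4824 ≈ -0.216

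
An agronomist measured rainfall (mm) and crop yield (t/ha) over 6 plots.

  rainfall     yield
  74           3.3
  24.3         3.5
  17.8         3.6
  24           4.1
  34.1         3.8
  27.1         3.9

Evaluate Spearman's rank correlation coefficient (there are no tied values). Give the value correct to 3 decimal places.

Rank rainfall: 6, 3, 1, 2, 5, 4
Rank yield: 1, 2, 3, 6, 4, 5
d = rank(rainfall) − rank(yield): 5, 1, -2, -4, 1, -1; Σd² = 48
ρ = 1 − 6Σd² / [n(n²−1)] = 1 − 6×48 / (6×35) = 1 − 288/210 ≈ -0.371

-0.371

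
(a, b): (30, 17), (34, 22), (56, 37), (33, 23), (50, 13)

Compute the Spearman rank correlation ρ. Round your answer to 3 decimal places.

0.300

Rank a: 1, 3, 5, 2, 4
Rank b: 2, 3, 5, 4, 1
d = rank(a) − rank(b): -1, 0, 0, -2, 3; Σd² = 14
ρ = 1 − 6Σd² / [n(n²−1)] = 1 − 6×14 / (5×24) = 1 − 84/120 ≈ 0.300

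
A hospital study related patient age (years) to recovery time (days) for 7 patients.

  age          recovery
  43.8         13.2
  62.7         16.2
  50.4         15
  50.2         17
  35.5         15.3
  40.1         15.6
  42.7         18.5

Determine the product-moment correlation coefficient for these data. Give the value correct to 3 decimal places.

n = 7, Σx = 325.4, Σy = 110.8, Σx² = 15601.48, Σy² = 1770.38, Σxy = 5161.96
nΣxy − ΣxΣy = 36133.72 − 36054.32 = 79.4
nΣx² − (Σx)² = 109210.36 − 105885.16 = 3325.2; nΣy² − (Σy)² = 12392.66 − 12276.64 = 116.02
r = 79.4 / √(3325.2 × 116.02) = 79.4 / 621.1197 ≈ 0.128

0.128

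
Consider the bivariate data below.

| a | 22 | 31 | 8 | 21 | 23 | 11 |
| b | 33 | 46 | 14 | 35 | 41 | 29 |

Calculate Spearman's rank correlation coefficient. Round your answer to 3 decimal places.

0.943

Rank a: 4, 6, 1, 3, 5, 2
Rank b: 3, 6, 1, 4, 5, 2
d = rank(a) − rank(b): 1, 0, 0, -1, 0, 0; Σd² = 2
ρ = 1 − 6Σd² / [n(n²−1)] = 1 − 6×2 / (6×35) = 1 − 12/210 ≈ 0.943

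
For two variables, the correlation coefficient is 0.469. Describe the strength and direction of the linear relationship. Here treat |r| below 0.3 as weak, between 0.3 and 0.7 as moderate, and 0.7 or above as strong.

moderate positive

r = 0.469 > 0 so the relationship is positive.
|r| = 0.469, which falls in the moderate range.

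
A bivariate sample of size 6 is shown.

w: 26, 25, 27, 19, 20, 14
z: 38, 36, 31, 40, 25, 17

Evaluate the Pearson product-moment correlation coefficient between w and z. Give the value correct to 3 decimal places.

n = 6, Σw = 131, Σz = 187, Σw² = 2987, Σz² = 6215, Σwz = 4223
nΣwz − ΣwΣz = 25338 − 24497 = 841
nΣw² − (Σw)² = 17922 − 17161 = 761; nΣz² − (Σz)² = 37290 − 34969 = 2321
r = 841 / √(761 × 2321) = 841 / 1329.0150 ≈ 0.633

0.633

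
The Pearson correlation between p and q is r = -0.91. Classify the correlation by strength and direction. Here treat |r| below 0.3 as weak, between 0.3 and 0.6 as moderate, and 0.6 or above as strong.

r = -0.91 < 0 so the relationship is negative.
|r| = 0.91, which falls in the strong range.

strong negative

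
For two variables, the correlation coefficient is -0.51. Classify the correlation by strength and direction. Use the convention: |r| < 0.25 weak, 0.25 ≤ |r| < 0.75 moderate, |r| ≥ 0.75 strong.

moderate negative

r = -0.51 < 0 so the relationship is negative.
|r| = 0.51, which falls in the moderate range.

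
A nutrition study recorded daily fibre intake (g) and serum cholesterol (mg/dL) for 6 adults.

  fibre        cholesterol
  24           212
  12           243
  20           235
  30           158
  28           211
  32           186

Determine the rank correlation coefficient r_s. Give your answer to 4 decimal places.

-0.9429

Rank fibre: 3, 1, 2, 5, 4, 6
Rank cholesterol: 4, 6, 5, 1, 3, 2
d = rank(fibre) − rank(cholesterol): -1, -5, -3, 4, 1, 4; Σd² = 68
ρ = 1 − 6Σd² / [n(n²−1)] = 1 − 6×68 / (6×35) = 1 − 408/210 ≈ -0.9429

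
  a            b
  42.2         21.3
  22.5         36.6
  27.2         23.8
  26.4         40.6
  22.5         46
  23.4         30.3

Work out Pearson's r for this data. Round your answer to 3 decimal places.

-0.684

n = 6, Σa = 164.2, Σb = 198.6, Σa² = 4777.7, Σb² = 7042.14, Σab = 5185.58
nΣab − ΣaΣb = 31113.48 − 32610.12 = -1496.64
nΣa² − (Σa)² = 28666.2 − 26961.64 = 1704.56; nΣb² − (Σb)² = 42252.84 − 39441.96 = 2810.88
r = -1496.64 / √(1704.56 × 2810.88) = -1496.64 / 2188.9069 ≈ -0.684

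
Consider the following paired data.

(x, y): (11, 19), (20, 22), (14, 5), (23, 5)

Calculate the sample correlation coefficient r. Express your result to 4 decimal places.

-0.2223

n = 4, Σx = 68, Σy = 51, Σx² = 1246, Σy² = 895, Σxy = 834
nΣxy − ΣxΣy = 3336 − 3468 = -132
nΣx² − (Σx)² = 4984 − 4624 = 360; nΣy² − (Σy)² = 3580 − 2601 = 979
r = -132 / √(360 × 979) = -132 / 593.6666 ≈ -0.2223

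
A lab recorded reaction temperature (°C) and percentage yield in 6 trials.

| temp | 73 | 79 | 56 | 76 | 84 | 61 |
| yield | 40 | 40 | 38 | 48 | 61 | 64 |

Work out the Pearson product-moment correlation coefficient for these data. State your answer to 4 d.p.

0.1255

n = 6, Σx = 429, Σy = 291, Σx² = 31259, Σy² = 14765, Σxy = 20884
nΣxy − ΣxΣy = 125304 − 124839 = 465
nΣx² − (Σx)² = 187554 − 184041 = 3513; nΣy² − (Σy)² = 88590 − 84681 = 3909
r = 465 / √(3513 × 3909) = 465 / 3705.7141 ≈ 0.1255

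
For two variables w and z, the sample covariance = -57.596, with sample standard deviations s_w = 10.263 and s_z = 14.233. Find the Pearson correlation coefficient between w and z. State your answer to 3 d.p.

r = Cov(w,z) / (s_w · s_z) = -57.596 / (10.263 × 14.233)
  = -57.596 / 146.0733 ≈ -0.394

-0.394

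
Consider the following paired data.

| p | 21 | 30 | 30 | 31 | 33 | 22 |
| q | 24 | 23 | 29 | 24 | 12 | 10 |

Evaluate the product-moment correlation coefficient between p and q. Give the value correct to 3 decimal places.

0.149

n = 6, Σp = 167, Σq = 122, Σp² = 4775, Σq² = 2766, Σpq = 3424
nΣpq − ΣpΣq = 20544 − 20374 = 170
nΣp² − (Σp)² = 28650 − 27889 = 761; nΣq² − (Σq)² = 16596 − 14884 = 1712
r = 170 / √(761 × 1712) = 170 / 1141.4167 ≈ 0.149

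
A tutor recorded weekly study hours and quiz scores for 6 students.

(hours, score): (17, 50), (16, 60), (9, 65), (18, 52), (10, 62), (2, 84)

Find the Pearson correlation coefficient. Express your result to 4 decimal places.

n = 6, Σx = 72, Σy = 373, Σx² = 1054, Σy² = 23929, Σxy = 4119
nΣxy − ΣxΣy = 24714 − 26856 = -2142
nΣx² − (Σx)² = 6324 − 5184 = 1140; nΣy² − (Σy)² = 143574 − 139129 = 4445
r = -2142 / √(1140 × 4445) = -2142 / 2251.0664 ≈ -0.9515

-0.9515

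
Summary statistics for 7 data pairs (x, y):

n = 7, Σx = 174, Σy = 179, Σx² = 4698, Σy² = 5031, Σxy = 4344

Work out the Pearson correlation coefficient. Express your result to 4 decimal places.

r = (nΣxy − ΣxΣy) / √[(nΣx² − (Σx)²)(nΣy² − (Σy)²)]
Numerator: 7×4344 − 174×179 = -738
Denominator: √[(32886 − 30276)(35217 − 32041)] = √[2610 × 3176] = 2879.1249
r = -738 / 2879.1249 ≈ -0.2563

-0.2563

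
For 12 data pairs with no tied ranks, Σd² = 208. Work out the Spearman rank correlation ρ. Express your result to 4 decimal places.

ρ = 1 − 6Σd² / [n(n²−1)] = 1 − 6×208 / (12×143)
  = 1 − 1248/1716 = 1 − 0.72727 ≈ 0.2727

0.2727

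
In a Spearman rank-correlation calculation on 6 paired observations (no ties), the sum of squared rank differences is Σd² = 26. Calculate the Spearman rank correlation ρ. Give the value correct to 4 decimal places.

ρ = 1 − 6Σd² / [n(n²−1)] = 1 − 6×26 / (6×35)
  = 1 − 156/210 = 1 − 0.74286 ≈ 0.2571

0.2571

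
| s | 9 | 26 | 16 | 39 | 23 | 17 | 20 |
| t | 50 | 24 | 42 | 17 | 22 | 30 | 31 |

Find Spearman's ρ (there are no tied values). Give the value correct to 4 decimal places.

Rank s: 1, 6, 2, 7, 5, 3, 4
Rank t: 7, 3, 6, 1, 2, 4, 5
d = rank(s) − rank(t): -6, 3, -4, 6, 3, -1, -1; Σd² = 108
ρ = 1 − 6Σd² / [n(n²−1)] = 1 − 6×108 / (7×48) = 1 − 648/336 ≈ -0.9286

-0.9286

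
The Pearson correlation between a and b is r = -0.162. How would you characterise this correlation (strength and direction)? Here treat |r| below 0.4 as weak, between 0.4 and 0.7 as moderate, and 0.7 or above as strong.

r = -0.162 < 0 so the relationship is negative.
|r| = 0.162, which falls in the weak range.

weak negative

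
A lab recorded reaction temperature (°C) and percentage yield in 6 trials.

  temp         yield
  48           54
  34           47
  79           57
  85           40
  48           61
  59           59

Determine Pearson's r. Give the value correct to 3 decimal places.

n = 6, Σx = 353, Σy = 318, Σx² = 22711, Σy² = 17176, Σxy = 18502
nΣxy − ΣxΣy = 111012 − 112254 = -1242
nΣx² − (Σx)² = 136266 − 124609 = 11657; nΣy² − (Σy)² = 103056 − 101124 = 1932
r = -1242 / √(11657 × 1932) = -1242 / 4745.6637 ≈ -0.262

-0.262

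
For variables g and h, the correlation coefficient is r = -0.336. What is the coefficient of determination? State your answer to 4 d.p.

0.1129

r² = (-0.336)² = 0.1129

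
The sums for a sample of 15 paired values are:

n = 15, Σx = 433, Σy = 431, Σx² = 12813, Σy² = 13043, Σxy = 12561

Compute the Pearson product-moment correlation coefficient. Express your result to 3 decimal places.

r = (nΣxy − ΣxΣy) / √[(nΣx² − (Σx)²)(nΣy² − (Σy)²)]
Numerator: 15×12561 − 433×431 = 1792
Denominator: √[(192195 − 187489)(195645 − 185761)] = √[4706 × 9884] = 6820.1249
r = 1792 / 6820.1249 ≈ 0.263

0.263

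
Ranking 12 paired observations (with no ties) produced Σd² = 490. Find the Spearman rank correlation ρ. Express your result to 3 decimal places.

ρ = 1 − 6Σd² / [n(n²−1)] = 1 − 6×490 / (12×143)
  = 1 − 2940/1716 = 1 − 1.7133 ≈ -0.713

-0.713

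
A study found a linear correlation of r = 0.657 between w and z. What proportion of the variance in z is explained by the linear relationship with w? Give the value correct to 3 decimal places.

0.432

r² = (0.657)² = 0.432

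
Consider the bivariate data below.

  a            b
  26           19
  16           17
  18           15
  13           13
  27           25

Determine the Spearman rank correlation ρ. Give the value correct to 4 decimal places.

Rank a: 4, 2, 3, 1, 5
Rank b: 4, 3, 2, 1, 5
d = rank(a) − rank(b): 0, -1, 1, 0, 0; Σd² = 2
ρ = 1 − 6Σd² / [n(n²−1)] = 1 − 6×2 / (5×24) = 1 − 12/120 ≈ 0.9000

0.9000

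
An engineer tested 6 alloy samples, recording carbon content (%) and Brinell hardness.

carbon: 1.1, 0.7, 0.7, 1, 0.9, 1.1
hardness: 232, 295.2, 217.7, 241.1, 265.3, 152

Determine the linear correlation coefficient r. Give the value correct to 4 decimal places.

-0.5630

n = 6, Σx = 5.5, Σy = 1403.3, Σx² = 5.21, Σy² = 339977.63, Σxy = 1261.3
nΣxy − ΣxΣy = 7567.8 − 7718.15 = -150.35
nΣx² − (Σx)² = 31.26 − 30.25 = 1.01; nΣy² − (Σy)² = 2039865.78 − 1969250.89 = 70614.89
r = -150.35 / √(1.01 × 70614.89) = -150.35 / 267.0600 ≈ -0.5630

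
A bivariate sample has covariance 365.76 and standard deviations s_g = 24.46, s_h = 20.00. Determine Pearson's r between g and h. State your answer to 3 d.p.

r = Cov(g,h) / (s_g · s_h) = 365.76 / (24.46 × 20.00)
  = 365.76 / 489.2000 ≈ 0.748

0.748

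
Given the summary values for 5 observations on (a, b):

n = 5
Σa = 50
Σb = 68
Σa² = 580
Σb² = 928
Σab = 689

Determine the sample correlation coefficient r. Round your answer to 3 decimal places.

r = (nΣab − ΣaΣb) / √[(nΣa² − (Σa)²)(nΣb² − (Σb)²)]
Numerator: 5×689 − 50×68 = 45
Denominator: √[(2900 − 2500)(4640 − 4624)] = √[400 × 16] = 80.0000
r = 45 / 80.0000 ≈ 0.562

0.562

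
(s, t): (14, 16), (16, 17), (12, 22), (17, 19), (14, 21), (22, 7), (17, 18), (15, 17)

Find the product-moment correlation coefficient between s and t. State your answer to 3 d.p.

n = 8, Σs = 127, Σt = 137, Σs² = 2079, Σt² = 2493, Σst = 2092
nΣst − ΣsΣt = 16736 − 17399 = -663
nΣs² − (Σs)² = 16632 − 16129 = 503; nΣt² − (Σt)² = 19944 − 18769 = 1175
r = -663 / √(503 × 1175) = -663 / 768.7815 ≈ -0.862

-0.862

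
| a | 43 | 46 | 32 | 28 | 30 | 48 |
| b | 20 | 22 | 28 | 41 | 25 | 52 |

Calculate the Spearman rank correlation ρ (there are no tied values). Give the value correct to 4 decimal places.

Rank a: 4, 5, 3, 1, 2, 6
Rank b: 1, 2, 4, 5, 3, 6
d = rank(a) − rank(b): 3, 3, -1, -4, -1, 0; Σd² = 36
ρ = 1 − 6Σd² / [n(n²−1)] = 1 − 6×36 / (6×35) = 1 − 216/210 ≈ -0.0286

-0.0286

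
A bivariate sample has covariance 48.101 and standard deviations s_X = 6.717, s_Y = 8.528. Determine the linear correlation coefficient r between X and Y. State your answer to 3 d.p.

0.840

r = Cov(X,Y) / (s_X · s_Y) = 48.101 / (6.717 × 8.528)
  = 48.101 / 57.2826 ≈ 0.840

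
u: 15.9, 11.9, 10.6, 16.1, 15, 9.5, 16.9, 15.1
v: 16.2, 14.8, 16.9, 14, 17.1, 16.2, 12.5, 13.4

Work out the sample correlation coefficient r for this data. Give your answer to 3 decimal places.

-0.537

n = 8, Σu = 111, Σv = 121.1, Σu² = 1594.86, Σv² = 1853.75, Σuv = 1662.23
nΣuv − ΣuΣv = 13297.84 − 13442.1 = -144.26
nΣu² − (Σu)² = 12758.88 − 12321 = 437.88; nΣv² − (Σv)² = 14830 − 14665.21 = 164.79
r = -144.26 / √(437.88 × 164.79) = -144.26 / 268.6229 ≈ -0.537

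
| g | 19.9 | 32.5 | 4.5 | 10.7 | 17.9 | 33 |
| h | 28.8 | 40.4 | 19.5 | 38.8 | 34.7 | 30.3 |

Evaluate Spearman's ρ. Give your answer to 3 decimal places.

0.314

Rank g: 4, 5, 1, 2, 3, 6
Rank h: 2, 6, 1, 5, 4, 3
d = rank(g) − rank(h): 2, -1, 0, -3, -1, 3; Σd² = 24
ρ = 1 − 6Σd² / [n(n²−1)] = 1 − 6×24 / (6×35) = 1 − 144/210 ≈ 0.314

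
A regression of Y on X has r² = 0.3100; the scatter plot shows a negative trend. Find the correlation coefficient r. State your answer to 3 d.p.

|r| = √0.3100 = 0.557
The association is negative, so r = −0.557.

-0.557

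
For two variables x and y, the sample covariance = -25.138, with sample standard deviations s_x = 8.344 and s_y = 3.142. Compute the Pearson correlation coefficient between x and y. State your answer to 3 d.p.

-0.959

r = Cov(x,y) / (s_x · s_y) = -25.138 / (8.344 × 3.142)
  = -25.138 / 26.2168 ≈ -0.959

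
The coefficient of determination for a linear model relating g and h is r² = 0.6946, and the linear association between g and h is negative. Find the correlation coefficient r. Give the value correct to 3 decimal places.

-0.833

|r| = √0.6946 = 0.833
The association is negative, so r = −0.833.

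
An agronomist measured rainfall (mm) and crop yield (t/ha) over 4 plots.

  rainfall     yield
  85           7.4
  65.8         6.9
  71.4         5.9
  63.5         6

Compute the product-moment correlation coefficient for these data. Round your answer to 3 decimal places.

n = 4, Σx = 285.7, Σy = 26.2, Σx² = 20684.85, Σy² = 173.18, Σxy = 1885.28
nΣxy − ΣxΣy = 7541.12 − 7485.34 = 55.78
nΣx² − (Σx)² = 82739.4 − 81624.49 = 1114.91; nΣy² − (Σy)² = 692.72 − 686.44 = 6.28
r = 55.78 / √(1114.91 × 6.28) = 55.78 / 83.6758 ≈ 0.667

0.667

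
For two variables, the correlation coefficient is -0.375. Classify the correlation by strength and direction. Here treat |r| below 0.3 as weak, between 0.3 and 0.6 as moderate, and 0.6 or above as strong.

r = -0.375 < 0 so the relationship is negative.
|r| = 0.375, which falls in the moderate range.

moderate negative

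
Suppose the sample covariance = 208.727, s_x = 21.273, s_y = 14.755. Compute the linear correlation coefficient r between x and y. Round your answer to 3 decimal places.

0.665

r = Cov(x,y) / (s_x · s_y) = 208.727 / (21.273 × 14.755)
  = 208.727 / 313.8831 ≈ 0.665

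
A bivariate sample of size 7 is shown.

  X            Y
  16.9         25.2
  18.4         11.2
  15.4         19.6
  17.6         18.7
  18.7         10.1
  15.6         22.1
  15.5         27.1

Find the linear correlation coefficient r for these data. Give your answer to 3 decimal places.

-0.804

n = 7, ΣX = 118.1, ΣY = 134, ΣX² = 2004.39, ΣY² = 2819.16, ΣXY = 2216.6
nΣXY − ΣXΣY = 15516.2 − 15825.4 = -309.2
nΣX² − (ΣX)² = 14030.73 − 13947.61 = 83.12; nΣY² − (ΣY)² = 19734.12 − 17956 = 1778.12
r = -309.2 / √(83.12 × 1778.12) = -309.2 / 384.4442 ≈ -0.804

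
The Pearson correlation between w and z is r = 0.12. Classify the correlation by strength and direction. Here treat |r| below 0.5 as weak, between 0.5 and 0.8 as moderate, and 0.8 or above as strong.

weak positive

r = 0.12 > 0 so the relationship is positive.
|r| = 0.12, which falls in the weak range.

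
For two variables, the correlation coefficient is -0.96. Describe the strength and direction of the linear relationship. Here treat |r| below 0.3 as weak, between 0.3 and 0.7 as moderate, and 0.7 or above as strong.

strong negative

r = -0.96 < 0 so the relationship is negative.
|r| = 0.96, which falls in the strong range.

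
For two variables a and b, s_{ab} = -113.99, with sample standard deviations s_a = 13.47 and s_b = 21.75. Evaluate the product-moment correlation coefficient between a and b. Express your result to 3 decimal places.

-0.389

r = Cov(a,b) / (s_a · s_b) = -113.99 / (13.47 × 21.75)
  = -113.99 / 292.9725 ≈ -0.389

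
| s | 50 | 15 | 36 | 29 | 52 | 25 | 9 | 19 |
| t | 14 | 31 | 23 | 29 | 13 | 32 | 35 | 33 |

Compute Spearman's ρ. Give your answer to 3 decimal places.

Rank s: 7, 2, 6, 5, 8, 4, 1, 3
Rank t: 2, 5, 3, 4, 1, 6, 8, 7
d = rank(s) − rank(t): 5, -3, 3, 1, 7, -2, -7, -4; Σd² = 162
ρ = 1 − 6Σd² / [n(n²−1)] = 1 − 6×162 / (8×63) = 1 − 972/504 ≈ -0.929

-0.929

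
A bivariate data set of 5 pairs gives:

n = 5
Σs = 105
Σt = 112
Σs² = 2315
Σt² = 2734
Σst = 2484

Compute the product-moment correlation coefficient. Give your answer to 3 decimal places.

r = (nΣst − ΣsΣt) / √[(nΣs² − (Σs)²)(nΣt² − (Σt)²)]
Numerator: 5×2484 − 105×112 = 660
Denominator: √[(11575 − 11025)(13670 − 12544)] = √[550 × 1126] = 786.9562
r = 660 / 786.9562 ≈ 0.839

0.839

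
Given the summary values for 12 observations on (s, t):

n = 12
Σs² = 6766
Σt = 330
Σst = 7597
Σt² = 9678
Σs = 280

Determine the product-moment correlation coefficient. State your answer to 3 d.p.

-0.275

r = (nΣst − ΣsΣt) / √[(nΣs² − (Σs)²)(nΣt² − (Σt)²)]
Numerator: 12×7597 − 280×330 = -1236
Denominator: √[(81192 − 78400)(116136 − 108900)] = √[2792 × 7236] = 4494.7650
r = -1236 / 4494.7650 ≈ -0.275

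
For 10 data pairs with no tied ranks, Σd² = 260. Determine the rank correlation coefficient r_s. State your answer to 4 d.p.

-0.5758

ρ = 1 − 6Σd² / [n(n²−1)] = 1 − 6×260 / (10×99)
  = 1 − 1560/990 = 1 − 1.57576 ≈ -0.5758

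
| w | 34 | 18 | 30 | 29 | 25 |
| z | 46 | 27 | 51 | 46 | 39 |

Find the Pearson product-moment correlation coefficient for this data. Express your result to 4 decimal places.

n = 5, Σw = 136, Σz = 209, Σw² = 3846, Σz² = 9083, Σwz = 5889
nΣwz − ΣwΣz = 29445 − 28424 = 1021
nΣw² − (Σw)² = 19230 − 18496 = 734; nΣz² − (Σz)² = 45415 − 43681 = 1734
r = 1021 / √(734 × 1734) = 1021 / 1128.1649 ≈ 0.9050

0.9050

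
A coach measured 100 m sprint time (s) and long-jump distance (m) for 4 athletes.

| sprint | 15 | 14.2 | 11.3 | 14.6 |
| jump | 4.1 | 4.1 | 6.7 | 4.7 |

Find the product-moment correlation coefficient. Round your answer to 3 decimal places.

n = 4, Σx = 55.1, Σy = 19.6, Σx² = 767.49, Σy² = 100.6, Σxy = 264.05
nΣxy − ΣxΣy = 1056.2 − 1079.96 = -23.76
nΣx² − (Σx)² = 3069.96 − 3036.01 = 33.95; nΣy² − (Σy)² = 402.4 − 384.16 = 18.24
r = -23.76 / √(33.95 × 18.24) = -23.76 / 24.8847 ≈ -0.955

-0.955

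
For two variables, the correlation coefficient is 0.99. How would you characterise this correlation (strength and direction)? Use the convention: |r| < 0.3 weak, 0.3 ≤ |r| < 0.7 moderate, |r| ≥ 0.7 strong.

strong positive

r = 0.99 > 0 so the relationship is positive.
|r| = 0.99, which falls in the strong range.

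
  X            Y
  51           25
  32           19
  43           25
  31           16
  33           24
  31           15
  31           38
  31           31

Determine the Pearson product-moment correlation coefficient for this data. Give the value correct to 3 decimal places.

0.056

n = 8, ΣX = 283, ΣY = 193, ΣX² = 10407, ΣY² = 5073, ΣXY = 6850
nΣXY − ΣXΣY = 54800 − 54619 = 181
nΣX² − (ΣX)² = 83256 − 80089 = 3167; nΣY² − (ΣY)² = 40584 − 37249 = 3335
r = 181 / √(3167 × 3335) = 181 / 3249.9146 ≈ 0.056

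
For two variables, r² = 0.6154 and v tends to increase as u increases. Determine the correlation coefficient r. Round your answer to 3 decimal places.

|r| = √0.6154 = 0.784
The association is positive, so r = 0.784.

0.784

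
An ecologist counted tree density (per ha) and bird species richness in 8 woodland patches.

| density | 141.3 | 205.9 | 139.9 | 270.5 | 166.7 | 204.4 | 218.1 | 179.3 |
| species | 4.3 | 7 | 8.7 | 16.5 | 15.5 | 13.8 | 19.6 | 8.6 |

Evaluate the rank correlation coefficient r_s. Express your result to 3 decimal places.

0.548

Rank density: 2, 6, 1, 8, 3, 5, 7, 4
Rank species: 1, 2, 4, 7, 6, 5, 8, 3
d = rank(density) − rank(species): 1, 4, -3, 1, -3, 0, -1, 1; Σd² = 38
ρ = 1 − 6Σd² / [n(n²−1)] = 1 − 6×38 / (8×63) = 1 − 228/504 ≈ 0.548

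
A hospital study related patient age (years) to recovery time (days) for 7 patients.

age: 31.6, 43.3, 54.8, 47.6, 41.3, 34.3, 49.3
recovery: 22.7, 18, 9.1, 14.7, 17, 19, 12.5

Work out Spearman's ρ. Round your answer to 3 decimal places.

-0.964

Rank age: 1, 4, 7, 5, 3, 2, 6
Rank recovery: 7, 5, 1, 3, 4, 6, 2
d = rank(age) − rank(recovery): -6, -1, 6, 2, -1, -4, 4; Σd² = 110
ρ = 1 − 6Σd² / [n(n²−1)] = 1 − 6×110 / (7×48) = 1 − 660/336 ≈ -0.964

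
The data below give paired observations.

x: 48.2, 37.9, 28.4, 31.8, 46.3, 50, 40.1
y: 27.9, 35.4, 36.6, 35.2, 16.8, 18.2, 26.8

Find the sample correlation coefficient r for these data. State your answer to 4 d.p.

-0.8442

n = 7, Σx = 282.7, Σy = 196.9, Σx² = 11829.15, Σy² = 5941.89, Σxy = 7607.76
nΣxy − ΣxΣy = 53254.32 − 55663.63 = -2409.31
nΣx² − (Σx)² = 82804.05 − 79919.29 = 2884.76; nΣy² − (Σy)² = 41593.23 − 38769.61 = 2823.62
r = -2409.31 / √(2884.76 × 2823.62) = -2409.31 / 2854.0263 ≈ -0.8442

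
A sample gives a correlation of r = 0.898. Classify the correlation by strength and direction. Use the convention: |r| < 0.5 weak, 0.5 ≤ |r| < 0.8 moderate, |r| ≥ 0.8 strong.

r = 0.898 > 0 so the relationship is positive.
|r| = 0.898, which falls in the strong range.

strong positive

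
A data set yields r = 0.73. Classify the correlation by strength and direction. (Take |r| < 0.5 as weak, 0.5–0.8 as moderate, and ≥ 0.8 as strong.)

r = 0.73 > 0 so the relationship is positive.
|r| = 0.73, which falls in the moderate range.

moderate positive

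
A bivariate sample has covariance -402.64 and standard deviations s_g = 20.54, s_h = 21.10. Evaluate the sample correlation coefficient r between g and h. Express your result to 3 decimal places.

r = Cov(g,h) / (s_g · s_h) = -402.64 / (20.54 × 21.10)
  = -402.64 / 433.3940 ≈ -0.929

-0.929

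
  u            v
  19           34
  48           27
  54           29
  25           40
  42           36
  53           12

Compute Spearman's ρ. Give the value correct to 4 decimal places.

Rank u: 1, 4, 6, 2, 3, 5
Rank v: 4, 2, 3, 6, 5, 1
d = rank(u) − rank(v): -3, 2, 3, -4, -2, 4; Σd² = 58
ρ = 1 − 6Σd² / [n(n²−1)] = 1 − 6×58 / (6×35) = 1 − 348/210 ≈ -0.6571

-0.6571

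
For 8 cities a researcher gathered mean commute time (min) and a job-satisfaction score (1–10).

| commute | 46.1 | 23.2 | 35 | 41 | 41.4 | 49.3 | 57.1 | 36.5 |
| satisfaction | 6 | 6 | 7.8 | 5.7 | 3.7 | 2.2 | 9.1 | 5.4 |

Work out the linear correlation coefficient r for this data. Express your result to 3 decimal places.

0.064

n = 8, Σx = 329.6, Σy = 45.9, Σx² = 14306.56, Σy² = 295.83, Σxy = 1900.85
nΣxy − ΣxΣy = 15206.8 − 15128.64 = 78.16
nΣx² − (Σx)² = 114452.48 − 108636.16 = 5816.32; nΣy² − (Σy)² = 2366.64 − 2106.81 = 259.83
r = 78.16 / √(5816.32 × 259.83) = 78.16 / 1229.3309 ≈ 0.064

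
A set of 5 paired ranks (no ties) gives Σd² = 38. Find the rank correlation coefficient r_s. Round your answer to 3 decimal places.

-0.900

ρ = 1 − 6Σd² / [n(n²−1)] = 1 − 6×38 / (5×24)
  = 1 − 228/120 = 1 − 1.9000 ≈ -0.900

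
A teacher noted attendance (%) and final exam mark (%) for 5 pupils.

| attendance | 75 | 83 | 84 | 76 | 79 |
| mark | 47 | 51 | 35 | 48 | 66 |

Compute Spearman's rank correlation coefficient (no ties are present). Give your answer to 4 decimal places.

Rank attendance: 1, 4, 5, 2, 3
Rank mark: 2, 4, 1, 3, 5
d = rank(attendance) − rank(mark): -1, 0, 4, -1, -2; Σd² = 22
ρ = 1 − 6Σd² / [n(n²−1)] = 1 − 6×22 / (5×24) = 1 − 132/120 ≈ -0.1000

-0.1000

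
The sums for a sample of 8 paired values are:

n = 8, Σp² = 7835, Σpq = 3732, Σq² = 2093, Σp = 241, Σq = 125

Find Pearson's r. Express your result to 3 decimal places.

-0.119

r = (nΣpq − ΣpΣq) / √[(nΣp² − (Σp)²)(nΣq² − (Σq)²)]
Numerator: 8×3732 − 241×125 = -269
Denominator: √[(62680 − 58081)(16744 − 15625)] = √[4599 × 1119] = 2268.5416
r = -269 / 2268.5416 ≈ -0.119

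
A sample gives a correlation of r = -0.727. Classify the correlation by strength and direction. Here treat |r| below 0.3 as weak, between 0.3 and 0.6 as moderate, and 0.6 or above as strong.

strong negative

r = -0.727 < 0 so the relationship is negative.
|r| = 0.727, which falls in the strong range.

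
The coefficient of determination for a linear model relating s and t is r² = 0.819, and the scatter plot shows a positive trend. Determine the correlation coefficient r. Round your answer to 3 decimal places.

0.905

|r| = √0.819 = 0.905
The association is positive, so r = 0.905.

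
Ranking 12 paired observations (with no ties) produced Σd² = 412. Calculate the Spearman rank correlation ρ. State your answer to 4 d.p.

ρ = 1 − 6Σd² / [n(n²−1)] = 1 − 6×412 / (12×143)
  = 1 − 2472/1716 = 1 − 1.44056 ≈ -0.4406

-0.4406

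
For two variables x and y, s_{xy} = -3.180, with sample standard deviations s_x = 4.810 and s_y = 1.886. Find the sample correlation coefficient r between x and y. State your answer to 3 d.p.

r = Cov(x,y) / (s_x · s_y) = -3.180 / (4.810 × 1.886)
  = -3.180 / 9.0717 ≈ -0.351

-0.351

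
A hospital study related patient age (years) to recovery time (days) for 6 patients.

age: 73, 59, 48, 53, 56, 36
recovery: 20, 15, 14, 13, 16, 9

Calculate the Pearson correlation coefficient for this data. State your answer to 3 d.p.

0.963

n = 6, Σx = 325, Σy = 87, Σx² = 18355, Σy² = 1327, Σxy = 4926
nΣxy − ΣxΣy = 29556 − 28275 = 1281
nΣx² − (Σx)² = 110130 − 105625 = 4505; nΣy² − (Σy)² = 7962 − 7569 = 393
r = 1281 / √(4505 × 393) = 1281 / 1330.5882 ≈ 0.963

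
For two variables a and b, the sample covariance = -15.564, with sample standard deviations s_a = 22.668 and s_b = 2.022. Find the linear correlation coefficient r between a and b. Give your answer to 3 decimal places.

-0.340

r = Cov(a,b) / (s_a · s_b) = -15.564 / (22.668 × 2.022)
  = -15.564 / 45.8347 ≈ -0.340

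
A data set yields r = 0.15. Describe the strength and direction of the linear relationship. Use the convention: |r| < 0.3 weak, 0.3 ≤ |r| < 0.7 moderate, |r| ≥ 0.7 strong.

weak positive

r = 0.15 > 0 so the relationship is positive.
|r| = 0.15, which falls in the weak range.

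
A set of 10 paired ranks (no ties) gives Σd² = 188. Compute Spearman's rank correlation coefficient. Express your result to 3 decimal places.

-0.139

ρ = 1 − 6Σd² / [n(n²−1)] = 1 − 6×188 / (10×99)
  = 1 − 1128/990 = 1 − 1.1394 ≈ -0.139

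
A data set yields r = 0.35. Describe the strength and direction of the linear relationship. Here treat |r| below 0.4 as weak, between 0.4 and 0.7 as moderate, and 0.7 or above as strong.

weak positive

r = 0.35 > 0 so the relationship is positive.
|r| = 0.35, which falls in the weak range.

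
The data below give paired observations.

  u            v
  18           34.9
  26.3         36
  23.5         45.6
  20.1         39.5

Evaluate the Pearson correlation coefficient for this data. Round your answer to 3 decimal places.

0.235

n = 4, Σu = 87.9, Σv = 156, Σu² = 1971.95, Σv² = 6153.62, Σuv = 3440.55
nΣuv − ΣuΣv = 13762.2 − 13712.4 = 49.8
nΣu² − (Σu)² = 7887.8 − 7726.41 = 161.39; nΣv² − (Σv)² = 24614.48 − 24336 = 278.48
r = 49.8 / √(161.39 × 278.48) = 49.8 / 211.9997 ≈ 0.235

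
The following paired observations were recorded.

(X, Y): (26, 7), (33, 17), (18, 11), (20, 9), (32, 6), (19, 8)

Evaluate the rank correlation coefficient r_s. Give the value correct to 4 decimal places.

Rank X: 4, 6, 1, 3, 5, 2
Rank Y: 2, 6, 5, 4, 1, 3
d = rank(X) − rank(Y): 2, 0, -4, -1, 4, -1; Σd² = 38
ρ = 1 − 6Σd² / [n(n²−1)] = 1 − 6×38 / (6×35) = 1 − 228/210 ≈ -0.0857

-0.0857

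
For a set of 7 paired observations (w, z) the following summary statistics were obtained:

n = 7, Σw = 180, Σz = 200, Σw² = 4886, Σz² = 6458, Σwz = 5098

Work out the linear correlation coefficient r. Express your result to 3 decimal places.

-0.103

r = (nΣwz − ΣwΣz) / √[(nΣw² − (Σw)²)(nΣz² − (Σz)²)]
Numerator: 7×5098 − 180×200 = -314
Denominator: √[(34202 − 32400)(45206 − 40000)] = √[1802 × 5206] = 3062.8764
r = -314 / 3062.8764 ≈ -0.103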